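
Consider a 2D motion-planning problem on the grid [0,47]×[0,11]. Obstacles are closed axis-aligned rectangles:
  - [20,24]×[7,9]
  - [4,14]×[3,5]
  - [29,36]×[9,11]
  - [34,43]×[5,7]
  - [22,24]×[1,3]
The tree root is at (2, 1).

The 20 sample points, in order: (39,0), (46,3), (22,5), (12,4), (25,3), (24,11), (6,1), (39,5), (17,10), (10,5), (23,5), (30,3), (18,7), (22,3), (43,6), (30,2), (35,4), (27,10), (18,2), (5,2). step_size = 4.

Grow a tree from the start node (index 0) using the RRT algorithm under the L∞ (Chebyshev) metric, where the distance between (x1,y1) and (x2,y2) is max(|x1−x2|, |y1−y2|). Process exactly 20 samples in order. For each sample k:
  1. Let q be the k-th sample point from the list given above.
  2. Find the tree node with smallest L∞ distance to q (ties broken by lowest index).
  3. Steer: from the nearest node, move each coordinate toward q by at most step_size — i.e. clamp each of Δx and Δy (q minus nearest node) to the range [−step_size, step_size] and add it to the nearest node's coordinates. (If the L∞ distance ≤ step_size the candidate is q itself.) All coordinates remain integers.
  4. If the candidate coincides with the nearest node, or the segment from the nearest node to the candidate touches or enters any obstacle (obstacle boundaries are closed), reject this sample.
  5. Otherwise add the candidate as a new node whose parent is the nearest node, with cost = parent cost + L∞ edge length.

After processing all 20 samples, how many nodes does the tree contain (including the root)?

Node count: 6

1. q=(39,0) nearest=0 d=37 new=(6,0) → add node 1 parent=0 cost=4
2. q=(46,3) nearest=1 d=40 new=(10,3) → blocked by [4,14]×[3,5], reject
3. q=(22,5) nearest=1 d=16 new=(10,4) → blocked by [4,14]×[3,5], reject
4. q=(12,4) nearest=1 d=6 new=(10,4) → blocked by [4,14]×[3,5], reject
5. q=(25,3) nearest=1 d=19 new=(10,3) → blocked by [4,14]×[3,5], reject
6. q=(24,11) nearest=1 d=18 new=(10,4) → blocked by [4,14]×[3,5], reject
7. q=(6,1) nearest=1 d=1 new=(6,1) → add node 2 parent=1 cost=5
8. q=(39,5) nearest=1 d=33 new=(10,4) → blocked by [4,14]×[3,5], reject
9. q=(17,10) nearest=1 d=11 new=(10,4) → blocked by [4,14]×[3,5], reject
10. q=(10,5) nearest=2 d=4 new=(10,5) → blocked by [4,14]×[3,5], reject
11. q=(23,5) nearest=1 d=17 new=(10,4) → blocked by [4,14]×[3,5], reject
12. q=(30,3) nearest=1 d=24 new=(10,3) → blocked by [4,14]×[3,5], reject
13. q=(18,7) nearest=1 d=12 new=(10,4) → blocked by [4,14]×[3,5], reject
14. q=(22,3) nearest=1 d=16 new=(10,3) → blocked by [4,14]×[3,5], reject
15. q=(43,6) nearest=1 d=37 new=(10,4) → blocked by [4,14]×[3,5], reject
16. q=(30,2) nearest=1 d=24 new=(10,2) → add node 3 parent=1 cost=8
17. q=(35,4) nearest=3 d=25 new=(14,4) → blocked by [4,14]×[3,5], reject
18. q=(27,10) nearest=3 d=17 new=(14,6) → blocked by [4,14]×[3,5], reject
19. q=(18,2) nearest=3 d=8 new=(14,2) → add node 4 parent=3 cost=12
20. q=(5,2) nearest=2 d=1 new=(5,2) → add node 5 parent=2 cost=6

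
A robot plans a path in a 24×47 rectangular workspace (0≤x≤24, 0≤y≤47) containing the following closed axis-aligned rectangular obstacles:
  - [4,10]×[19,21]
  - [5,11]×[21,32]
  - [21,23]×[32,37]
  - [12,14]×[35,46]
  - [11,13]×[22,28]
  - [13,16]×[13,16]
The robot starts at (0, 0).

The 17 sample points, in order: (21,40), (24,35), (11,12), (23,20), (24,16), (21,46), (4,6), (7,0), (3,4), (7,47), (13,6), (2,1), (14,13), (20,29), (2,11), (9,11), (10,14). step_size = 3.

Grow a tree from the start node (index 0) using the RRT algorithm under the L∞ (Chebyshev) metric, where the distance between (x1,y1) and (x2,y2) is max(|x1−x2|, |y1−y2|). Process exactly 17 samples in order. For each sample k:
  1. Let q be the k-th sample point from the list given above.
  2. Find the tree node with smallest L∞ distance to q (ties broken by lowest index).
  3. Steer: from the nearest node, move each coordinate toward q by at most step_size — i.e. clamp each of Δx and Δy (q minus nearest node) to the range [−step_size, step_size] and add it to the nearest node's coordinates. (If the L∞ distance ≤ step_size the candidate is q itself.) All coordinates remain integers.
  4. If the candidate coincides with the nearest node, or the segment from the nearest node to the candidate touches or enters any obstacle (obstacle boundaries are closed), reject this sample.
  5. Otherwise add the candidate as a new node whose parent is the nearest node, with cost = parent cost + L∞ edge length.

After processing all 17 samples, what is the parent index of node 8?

1. q=(21,40) nearest=0 d=40 new=(3,3) → add node 1 parent=0 cost=3
2. q=(24,35) nearest=1 d=32 new=(6,6) → add node 2 parent=1 cost=6
3. q=(11,12) nearest=2 d=6 new=(9,9) → add node 3 parent=2 cost=9
4. q=(23,20) nearest=3 d=14 new=(12,12) → add node 4 parent=3 cost=12
5. q=(24,16) nearest=4 d=12 new=(15,15) → blocked by [13,16]×[13,16], reject
6. q=(21,46) nearest=4 d=34 new=(15,15) → blocked by [13,16]×[13,16], reject
7. q=(4,6) nearest=2 d=2 new=(4,6) → add node 5 parent=2 cost=8
8. q=(7,0) nearest=1 d=4 new=(6,0) → add node 6 parent=1 cost=6
9. q=(3,4) nearest=1 d=1 new=(3,4) → add node 7 parent=1 cost=4
10. q=(7,47) nearest=4 d=35 new=(9,15) → add node 8 parent=4 cost=15
11. q=(13,6) nearest=3 d=4 new=(12,6) → add node 9 parent=3 cost=12
12. q=(2,1) nearest=0 d=2 new=(2,1) → add node 10 parent=0 cost=2
13. q=(14,13) nearest=4 d=2 new=(14,13) → blocked by [13,16]×[13,16], reject
14. q=(20,29) nearest=8 d=14 new=(12,18) → add node 11 parent=8 cost=18
15. q=(2,11) nearest=2 d=5 new=(3,9) → add node 12 parent=2 cost=9
16. q=(9,11) nearest=3 d=2 new=(9,11) → add node 13 parent=3 cost=11
17. q=(10,14) nearest=8 d=1 new=(10,14) → add node 14 parent=8 cost=16

Parent of node 8: 4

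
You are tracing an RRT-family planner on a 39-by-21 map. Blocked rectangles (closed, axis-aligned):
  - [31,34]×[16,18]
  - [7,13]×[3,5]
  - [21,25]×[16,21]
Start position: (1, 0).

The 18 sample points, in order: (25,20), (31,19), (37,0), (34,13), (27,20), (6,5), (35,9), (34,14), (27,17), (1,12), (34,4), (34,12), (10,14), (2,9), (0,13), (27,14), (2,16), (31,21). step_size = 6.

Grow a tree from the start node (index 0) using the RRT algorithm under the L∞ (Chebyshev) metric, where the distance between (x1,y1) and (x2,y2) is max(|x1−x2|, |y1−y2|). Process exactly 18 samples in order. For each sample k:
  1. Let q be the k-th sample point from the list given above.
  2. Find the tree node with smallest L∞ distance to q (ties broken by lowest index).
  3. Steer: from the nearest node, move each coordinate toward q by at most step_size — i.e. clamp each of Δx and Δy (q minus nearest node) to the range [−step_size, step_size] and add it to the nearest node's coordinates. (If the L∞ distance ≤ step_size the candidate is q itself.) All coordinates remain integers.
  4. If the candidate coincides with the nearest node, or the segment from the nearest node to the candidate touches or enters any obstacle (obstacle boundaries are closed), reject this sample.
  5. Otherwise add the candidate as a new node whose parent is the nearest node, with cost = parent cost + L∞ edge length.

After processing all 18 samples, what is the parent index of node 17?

1. q=(25,20) nearest=0 d=24 new=(7,6) → add node 1 parent=0 cost=6
2. q=(31,19) nearest=1 d=24 new=(13,12) → add node 2 parent=1 cost=12
3. q=(37,0) nearest=2 d=24 new=(19,6) → add node 3 parent=2 cost=18
4. q=(34,13) nearest=3 d=15 new=(25,12) → add node 4 parent=3 cost=24
5. q=(27,20) nearest=4 d=8 new=(27,18) → add node 5 parent=4 cost=30
6. q=(6,5) nearest=1 d=1 new=(6,5) → add node 6 parent=1 cost=7
7. q=(35,9) nearest=5 d=9 new=(33,12) → add node 7 parent=5 cost=36
8. q=(34,14) nearest=7 d=2 new=(34,14) → add node 8 parent=7 cost=38
9. q=(27,17) nearest=5 d=1 new=(27,17) → add node 9 parent=5 cost=31
10. q=(1,12) nearest=1 d=6 new=(1,12) → add node 10 parent=1 cost=12
11. q=(34,4) nearest=7 d=8 new=(34,6) → add node 11 parent=7 cost=42
12. q=(34,12) nearest=7 d=1 new=(34,12) → add node 12 parent=7 cost=37
13. q=(10,14) nearest=2 d=3 new=(10,14) → add node 13 parent=2 cost=15
14. q=(2,9) nearest=10 d=3 new=(2,9) → add node 14 parent=10 cost=15
15. q=(0,13) nearest=10 d=1 new=(0,13) → add node 15 parent=10 cost=13
16. q=(27,14) nearest=4 d=2 new=(27,14) → add node 16 parent=4 cost=26
17. q=(2,16) nearest=15 d=3 new=(2,16) → add node 17 parent=15 cost=16
18. q=(31,21) nearest=5 d=4 new=(31,21) → add node 18 parent=5 cost=34

Parent of node 17: 15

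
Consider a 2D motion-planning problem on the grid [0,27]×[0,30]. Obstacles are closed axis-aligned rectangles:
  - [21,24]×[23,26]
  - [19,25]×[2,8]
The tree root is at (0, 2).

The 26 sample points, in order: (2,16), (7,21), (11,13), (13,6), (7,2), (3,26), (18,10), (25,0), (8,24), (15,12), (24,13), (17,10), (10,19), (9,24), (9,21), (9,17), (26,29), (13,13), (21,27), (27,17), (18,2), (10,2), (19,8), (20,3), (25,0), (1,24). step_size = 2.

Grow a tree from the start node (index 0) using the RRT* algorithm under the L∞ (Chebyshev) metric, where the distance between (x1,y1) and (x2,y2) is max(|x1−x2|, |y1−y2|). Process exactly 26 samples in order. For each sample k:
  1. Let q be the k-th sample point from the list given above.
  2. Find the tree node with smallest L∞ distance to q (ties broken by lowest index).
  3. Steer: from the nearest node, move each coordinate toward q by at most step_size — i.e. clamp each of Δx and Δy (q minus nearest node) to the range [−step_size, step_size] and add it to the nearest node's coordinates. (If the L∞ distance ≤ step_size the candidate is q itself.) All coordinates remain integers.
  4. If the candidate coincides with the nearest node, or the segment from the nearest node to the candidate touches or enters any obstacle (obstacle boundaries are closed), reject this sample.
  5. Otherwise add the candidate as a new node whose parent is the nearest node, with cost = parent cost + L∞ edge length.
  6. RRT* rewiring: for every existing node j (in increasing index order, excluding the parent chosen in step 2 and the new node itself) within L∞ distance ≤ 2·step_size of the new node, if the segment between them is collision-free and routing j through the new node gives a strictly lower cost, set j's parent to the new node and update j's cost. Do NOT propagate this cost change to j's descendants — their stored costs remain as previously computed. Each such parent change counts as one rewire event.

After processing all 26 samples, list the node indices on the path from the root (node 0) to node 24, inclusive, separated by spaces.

1. q=(2,16) nearest=0 d=14 new=(2,4) → add node 1 parent=0 cost=2
2. q=(7,21) nearest=1 d=17 new=(4,6) → add node 2 parent=1 cost=4
3. q=(11,13) nearest=2 d=7 new=(6,8) → add node 3 parent=2 cost=6
4. q=(13,6) nearest=3 d=7 new=(8,6) → add node 4 parent=3 cost=8
5. q=(7,2) nearest=2 d=4 new=(6,4) → add node 5 parent=2 cost=6
6. q=(3,26) nearest=3 d=18 new=(4,10) → add node 6 parent=3 cost=8
7. q=(18,10) nearest=4 d=10 new=(10,8) → add node 7 parent=4 cost=10
8. q=(25,0) nearest=7 d=15 new=(12,6) → add node 8 parent=7 cost=12
9. q=(8,24) nearest=6 d=14 new=(6,12) → add node 9 parent=6 cost=10
10. q=(15,12) nearest=7 d=5 new=(12,10) → add node 10 parent=7 cost=12
11. q=(24,13) nearest=8 d=12 new=(14,8) → add node 11 parent=8 cost=14
12. q=(17,10) nearest=11 d=3 new=(16,10) → add node 12 parent=11 cost=16
13. q=(10,19) nearest=9 d=7 new=(8,14) → add node 13 parent=9 cost=12
14. q=(9,24) nearest=13 d=10 new=(9,16) → add node 14 parent=13 cost=14
15. q=(9,21) nearest=14 d=5 new=(9,18) → add node 15 parent=14 cost=16
16. q=(9,17) nearest=14 d=1 new=(9,17) → add node 16 parent=14 cost=15
17. q=(26,29) nearest=14 d=17 new=(11,18) → add node 17 parent=14 cost=16
18. q=(13,13) nearest=10 d=3 new=(13,12) → add node 18 parent=10 cost=14
19. q=(21,27) nearest=17 d=10 new=(13,20) → add node 19 parent=17 cost=18
20. q=(27,17) nearest=12 d=11 new=(18,12) → add node 20 parent=12 cost=18
21. q=(18,2) nearest=8 d=6 new=(14,4) → add node 21 parent=8 cost=14
22. q=(10,2) nearest=4 d=4 new=(10,4) → add node 22 parent=4 cost=10
23. q=(19,8) nearest=12 d=3 new=(18,8) → add node 23 parent=12 cost=18
24. q=(20,3) nearest=23 d=5 new=(20,6) → blocked by [19,25]×[2,8], reject
25. q=(25,0) nearest=23 d=8 new=(20,6) → blocked by [19,25]×[2,8], reject
26. q=(1,24) nearest=14 d=8 new=(7,18) → add node 24 parent=14 cost=16

Path: 0 1 2 3 6 9 13 14 24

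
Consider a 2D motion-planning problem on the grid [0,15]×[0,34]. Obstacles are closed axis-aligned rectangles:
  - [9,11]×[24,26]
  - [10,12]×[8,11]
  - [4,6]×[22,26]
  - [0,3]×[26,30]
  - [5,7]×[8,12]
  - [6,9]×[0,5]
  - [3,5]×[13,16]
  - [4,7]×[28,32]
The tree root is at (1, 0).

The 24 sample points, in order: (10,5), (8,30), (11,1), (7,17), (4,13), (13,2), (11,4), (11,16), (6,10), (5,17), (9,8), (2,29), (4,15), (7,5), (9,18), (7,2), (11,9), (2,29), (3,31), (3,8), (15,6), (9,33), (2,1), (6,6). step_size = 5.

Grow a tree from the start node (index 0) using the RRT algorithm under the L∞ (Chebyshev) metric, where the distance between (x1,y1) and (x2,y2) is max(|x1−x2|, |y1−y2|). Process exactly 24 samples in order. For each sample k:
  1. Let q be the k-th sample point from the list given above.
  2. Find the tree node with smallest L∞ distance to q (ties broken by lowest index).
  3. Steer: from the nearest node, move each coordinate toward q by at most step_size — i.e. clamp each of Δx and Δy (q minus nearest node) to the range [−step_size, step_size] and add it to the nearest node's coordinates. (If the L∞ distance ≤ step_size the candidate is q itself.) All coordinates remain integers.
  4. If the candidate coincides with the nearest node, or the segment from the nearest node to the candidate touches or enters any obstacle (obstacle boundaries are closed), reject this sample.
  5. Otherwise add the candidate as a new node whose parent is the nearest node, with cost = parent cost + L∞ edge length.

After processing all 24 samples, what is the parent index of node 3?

1. q=(10,5) nearest=0 d=9 new=(6,5) → blocked by [6,9]×[0,5], reject
2. q=(8,30) nearest=0 d=30 new=(6,5) → blocked by [6,9]×[0,5], reject
3. q=(11,1) nearest=0 d=10 new=(6,1) → blocked by [6,9]×[0,5], reject
4. q=(7,17) nearest=0 d=17 new=(6,5) → blocked by [6,9]×[0,5], reject
5. q=(4,13) nearest=0 d=13 new=(4,5) → add node 1 parent=0 cost=5
6. q=(13,2) nearest=1 d=9 new=(9,2) → blocked by [6,9]×[0,5], reject
7. q=(11,4) nearest=1 d=7 new=(9,4) → blocked by [6,9]×[0,5], reject
8. q=(11,16) nearest=1 d=11 new=(9,10) → blocked by [5,7]×[8,12], reject
9. q=(6,10) nearest=1 d=5 new=(6,10) → blocked by [5,7]×[8,12], reject
10. q=(5,17) nearest=1 d=12 new=(5,10) → blocked by [5,7]×[8,12], reject
11. q=(9,8) nearest=1 d=5 new=(9,8) → add node 2 parent=1 cost=10
12. q=(2,29) nearest=2 d=21 new=(4,13) → blocked by [5,7]×[8,12], reject
13. q=(4,15) nearest=2 d=7 new=(4,13) → blocked by [5,7]×[8,12], reject
14. q=(7,5) nearest=1 d=3 new=(7,5) → blocked by [6,9]×[0,5], reject
15. q=(9,18) nearest=2 d=10 new=(9,13) → add node 3 parent=2 cost=15
16. q=(7,2) nearest=1 d=3 new=(7,2) → blocked by [6,9]×[0,5], reject
17. q=(11,9) nearest=2 d=2 new=(11,9) → blocked by [10,12]×[8,11], reject
18. q=(2,29) nearest=3 d=16 new=(4,18) → add node 4 parent=3 cost=20
19. q=(3,31) nearest=4 d=13 new=(3,23) → add node 5 parent=4 cost=25
20. q=(3,8) nearest=1 d=3 new=(3,8) → add node 6 parent=1 cost=8
21. q=(15,6) nearest=2 d=6 new=(14,6) → add node 7 parent=2 cost=15
22. q=(9,33) nearest=5 d=10 new=(8,28) → blocked by [4,6]×[22,26], reject
23. q=(2,1) nearest=0 d=1 new=(2,1) → add node 8 parent=0 cost=1
24. q=(6,6) nearest=1 d=2 new=(6,6) → add node 9 parent=1 cost=7

Parent of node 3: 2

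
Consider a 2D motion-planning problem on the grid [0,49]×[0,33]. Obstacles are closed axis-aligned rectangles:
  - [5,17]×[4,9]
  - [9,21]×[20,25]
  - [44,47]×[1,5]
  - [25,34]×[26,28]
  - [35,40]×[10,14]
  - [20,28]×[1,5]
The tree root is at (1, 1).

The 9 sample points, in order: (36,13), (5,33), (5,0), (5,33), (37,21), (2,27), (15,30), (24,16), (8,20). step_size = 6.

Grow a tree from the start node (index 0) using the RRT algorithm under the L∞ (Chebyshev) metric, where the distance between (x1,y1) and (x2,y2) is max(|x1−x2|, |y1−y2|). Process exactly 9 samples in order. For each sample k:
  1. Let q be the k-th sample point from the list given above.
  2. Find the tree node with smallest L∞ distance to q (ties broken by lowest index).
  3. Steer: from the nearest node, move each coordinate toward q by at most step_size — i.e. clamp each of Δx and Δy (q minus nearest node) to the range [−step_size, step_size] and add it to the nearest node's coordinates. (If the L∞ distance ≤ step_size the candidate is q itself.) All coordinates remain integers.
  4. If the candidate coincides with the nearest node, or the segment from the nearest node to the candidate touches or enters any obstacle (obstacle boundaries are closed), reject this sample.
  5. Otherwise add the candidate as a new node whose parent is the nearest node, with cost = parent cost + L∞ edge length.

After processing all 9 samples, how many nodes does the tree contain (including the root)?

1. q=(36,13) nearest=0 d=35 new=(7,7) → blocked by [5,17]×[4,9], reject
2. q=(5,33) nearest=0 d=32 new=(5,7) → blocked by [5,17]×[4,9], reject
3. q=(5,0) nearest=0 d=4 new=(5,0) → add node 1 parent=0 cost=4
4. q=(5,33) nearest=0 d=32 new=(5,7) → blocked by [5,17]×[4,9], reject
5. q=(37,21) nearest=1 d=32 new=(11,6) → blocked by [5,17]×[4,9], reject
6. q=(2,27) nearest=0 d=26 new=(2,7) → add node 2 parent=0 cost=6
7. q=(15,30) nearest=2 d=23 new=(8,13) → add node 3 parent=2 cost=12
8. q=(24,16) nearest=3 d=16 new=(14,16) → add node 4 parent=3 cost=18
9. q=(8,20) nearest=4 d=6 new=(8,20) → add node 5 parent=4 cost=24

Node count: 6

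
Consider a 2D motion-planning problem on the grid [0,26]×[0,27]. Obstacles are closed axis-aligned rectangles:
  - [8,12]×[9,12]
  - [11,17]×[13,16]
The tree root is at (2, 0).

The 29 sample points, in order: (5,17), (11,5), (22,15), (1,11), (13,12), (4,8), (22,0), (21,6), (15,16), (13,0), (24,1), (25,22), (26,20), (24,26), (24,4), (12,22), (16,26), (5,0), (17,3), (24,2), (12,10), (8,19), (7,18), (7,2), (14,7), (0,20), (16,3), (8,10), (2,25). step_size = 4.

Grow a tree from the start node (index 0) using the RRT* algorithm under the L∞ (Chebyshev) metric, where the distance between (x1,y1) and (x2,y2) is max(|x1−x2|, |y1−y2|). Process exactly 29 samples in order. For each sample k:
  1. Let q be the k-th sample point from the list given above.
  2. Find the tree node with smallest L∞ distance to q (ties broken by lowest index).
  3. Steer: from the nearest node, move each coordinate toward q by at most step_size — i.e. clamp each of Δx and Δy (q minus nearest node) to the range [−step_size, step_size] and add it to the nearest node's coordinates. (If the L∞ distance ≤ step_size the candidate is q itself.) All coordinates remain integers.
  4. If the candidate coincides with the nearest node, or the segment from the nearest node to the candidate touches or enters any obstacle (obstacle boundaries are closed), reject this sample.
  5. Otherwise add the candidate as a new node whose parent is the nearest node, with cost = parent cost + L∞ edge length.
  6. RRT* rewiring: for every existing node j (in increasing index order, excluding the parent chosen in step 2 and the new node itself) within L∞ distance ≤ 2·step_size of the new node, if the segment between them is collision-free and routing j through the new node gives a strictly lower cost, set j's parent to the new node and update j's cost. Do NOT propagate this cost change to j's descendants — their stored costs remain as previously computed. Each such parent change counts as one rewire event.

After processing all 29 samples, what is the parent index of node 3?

1. q=(5,17) nearest=0 d=17 new=(5,4) → add node 1 parent=0 cost=4
2. q=(11,5) nearest=1 d=6 new=(9,5) → add node 2 parent=1 cost=8
3. q=(22,15) nearest=2 d=13 new=(13,9) → add node 3 parent=2 cost=12
4. q=(1,11) nearest=1 d=7 new=(1,8) → add node 4 parent=1 cost=8
5. q=(13,12) nearest=3 d=3 new=(13,12) → add node 5 parent=3 cost=15
6. q=(4,8) nearest=4 d=3 new=(4,8) → add node 6 parent=4 cost=11
7. q=(22,0) nearest=3 d=9 new=(17,5) → add node 7 parent=3 cost=16
8. q=(21,6) nearest=7 d=4 new=(21,6) → add node 8 parent=7 cost=20
9. q=(15,16) nearest=5 d=4 new=(15,16) → blocked by [11,17]×[13,16], reject
10. q=(13,0) nearest=2 d=5 new=(13,1) → add node 9 parent=2 cost=12
11. q=(24,1) nearest=8 d=5 new=(24,2) → add node 10 parent=8 cost=24
12. q=(25,22) nearest=5 d=12 new=(17,16) → blocked by [11,17]×[13,16], reject
13. q=(26,20) nearest=3 d=13 new=(17,13) → blocked by [11,17]×[13,16], reject
14. q=(24,26) nearest=5 d=14 new=(17,16) → blocked by [11,17]×[13,16], reject
15. q=(24,4) nearest=10 d=2 new=(24,4) → add node 11 parent=10 cost=26
16. q=(12,22) nearest=5 d=10 new=(12,16) → blocked by [11,17]×[13,16], reject
17. q=(16,26) nearest=5 d=14 new=(16,16) → blocked by [11,17]×[13,16], reject
18. q=(5,0) nearest=0 d=3 new=(5,0) → add node 12 parent=0 cost=3; rewire 9→12 (11<12)
19. q=(17,3) nearest=7 d=2 new=(17,3) → add node 13 parent=7 cost=18; rewire 11→13 (25<26)
20. q=(24,2) nearest=10 d=0 → coincident, reject
21. q=(12,10) nearest=3 d=1 new=(12,10) → blocked by [8,12]×[9,12], reject
22. q=(8,19) nearest=5 d=7 new=(9,16) → blocked by [11,17]×[13,16], reject
23. q=(7,18) nearest=5 d=6 new=(9,16) → blocked by [11,17]×[13,16], reject
24. q=(7,2) nearest=1 d=2 new=(7,2) → add node 14 parent=1 cost=6
25. q=(14,7) nearest=3 d=2 new=(14,7) → add node 15 parent=3 cost=14
26. q=(0,20) nearest=4 d=12 new=(0,12) → add node 16 parent=4 cost=12
27. q=(16,3) nearest=13 d=1 new=(16,3) → add node 17 parent=13 cost=19
28. q=(8,10) nearest=6 d=4 new=(8,10) → blocked by [8,12]×[9,12], reject
29. q=(2,25) nearest=5 d=13 new=(9,16) → blocked by [11,17]×[13,16], reject

Parent of node 3: 2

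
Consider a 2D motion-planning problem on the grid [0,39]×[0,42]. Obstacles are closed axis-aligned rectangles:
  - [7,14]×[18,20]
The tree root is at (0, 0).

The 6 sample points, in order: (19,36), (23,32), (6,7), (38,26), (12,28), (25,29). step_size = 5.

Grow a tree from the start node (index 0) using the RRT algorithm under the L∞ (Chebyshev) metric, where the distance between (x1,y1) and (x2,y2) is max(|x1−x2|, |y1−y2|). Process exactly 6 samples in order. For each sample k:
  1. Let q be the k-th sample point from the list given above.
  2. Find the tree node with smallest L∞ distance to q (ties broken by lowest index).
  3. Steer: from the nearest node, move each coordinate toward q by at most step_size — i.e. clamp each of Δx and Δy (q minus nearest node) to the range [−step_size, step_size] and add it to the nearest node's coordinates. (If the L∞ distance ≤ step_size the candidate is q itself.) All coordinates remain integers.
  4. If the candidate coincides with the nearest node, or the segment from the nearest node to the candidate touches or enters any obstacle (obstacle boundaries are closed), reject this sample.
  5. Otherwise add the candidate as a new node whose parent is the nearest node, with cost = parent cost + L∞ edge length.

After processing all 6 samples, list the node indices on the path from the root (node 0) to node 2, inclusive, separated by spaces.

Path: 0 1 2

1. q=(19,36) nearest=0 d=36 new=(5,5) → add node 1 parent=0 cost=5
2. q=(23,32) nearest=1 d=27 new=(10,10) → add node 2 parent=1 cost=10
3. q=(6,7) nearest=1 d=2 new=(6,7) → add node 3 parent=1 cost=7
4. q=(38,26) nearest=2 d=28 new=(15,15) → add node 4 parent=2 cost=15
5. q=(12,28) nearest=4 d=13 new=(12,20) → blocked by [7,14]×[18,20], reject
6. q=(25,29) nearest=4 d=14 new=(20,20) → add node 5 parent=4 cost=20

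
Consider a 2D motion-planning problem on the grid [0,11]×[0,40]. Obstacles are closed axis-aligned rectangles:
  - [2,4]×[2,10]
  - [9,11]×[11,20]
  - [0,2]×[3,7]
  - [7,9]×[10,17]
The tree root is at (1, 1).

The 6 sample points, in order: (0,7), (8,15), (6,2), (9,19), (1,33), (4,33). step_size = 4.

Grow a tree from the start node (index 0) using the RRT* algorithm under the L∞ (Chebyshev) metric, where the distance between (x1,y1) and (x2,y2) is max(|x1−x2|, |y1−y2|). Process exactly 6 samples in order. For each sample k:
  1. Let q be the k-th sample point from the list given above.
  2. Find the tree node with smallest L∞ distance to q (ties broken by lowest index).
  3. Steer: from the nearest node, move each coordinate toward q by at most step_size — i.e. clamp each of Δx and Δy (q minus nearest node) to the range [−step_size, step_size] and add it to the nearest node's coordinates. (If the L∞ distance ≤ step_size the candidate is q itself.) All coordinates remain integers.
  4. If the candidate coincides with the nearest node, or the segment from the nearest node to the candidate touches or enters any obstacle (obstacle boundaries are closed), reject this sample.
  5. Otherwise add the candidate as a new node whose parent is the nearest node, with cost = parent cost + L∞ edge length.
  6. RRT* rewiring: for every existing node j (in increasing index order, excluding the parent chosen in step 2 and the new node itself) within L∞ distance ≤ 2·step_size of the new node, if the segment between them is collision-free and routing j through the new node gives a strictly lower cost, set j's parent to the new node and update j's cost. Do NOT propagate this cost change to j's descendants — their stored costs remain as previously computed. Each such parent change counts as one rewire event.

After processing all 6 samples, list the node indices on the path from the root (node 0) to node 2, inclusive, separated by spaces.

Path: 0 1 2

1. q=(0,7) nearest=0 d=6 new=(0,5) → blocked by [0,2]×[3,7], reject
2. q=(8,15) nearest=0 d=14 new=(5,5) → blocked by [2,4]×[2,10], reject
3. q=(6,2) nearest=0 d=5 new=(5,2) → add node 1 parent=0 cost=4
4. q=(9,19) nearest=1 d=17 new=(9,6) → add node 2 parent=1 cost=8
5. q=(1,33) nearest=2 d=27 new=(5,10) → add node 3 parent=2 cost=12
6. q=(4,33) nearest=3 d=23 new=(4,14) → add node 4 parent=3 cost=16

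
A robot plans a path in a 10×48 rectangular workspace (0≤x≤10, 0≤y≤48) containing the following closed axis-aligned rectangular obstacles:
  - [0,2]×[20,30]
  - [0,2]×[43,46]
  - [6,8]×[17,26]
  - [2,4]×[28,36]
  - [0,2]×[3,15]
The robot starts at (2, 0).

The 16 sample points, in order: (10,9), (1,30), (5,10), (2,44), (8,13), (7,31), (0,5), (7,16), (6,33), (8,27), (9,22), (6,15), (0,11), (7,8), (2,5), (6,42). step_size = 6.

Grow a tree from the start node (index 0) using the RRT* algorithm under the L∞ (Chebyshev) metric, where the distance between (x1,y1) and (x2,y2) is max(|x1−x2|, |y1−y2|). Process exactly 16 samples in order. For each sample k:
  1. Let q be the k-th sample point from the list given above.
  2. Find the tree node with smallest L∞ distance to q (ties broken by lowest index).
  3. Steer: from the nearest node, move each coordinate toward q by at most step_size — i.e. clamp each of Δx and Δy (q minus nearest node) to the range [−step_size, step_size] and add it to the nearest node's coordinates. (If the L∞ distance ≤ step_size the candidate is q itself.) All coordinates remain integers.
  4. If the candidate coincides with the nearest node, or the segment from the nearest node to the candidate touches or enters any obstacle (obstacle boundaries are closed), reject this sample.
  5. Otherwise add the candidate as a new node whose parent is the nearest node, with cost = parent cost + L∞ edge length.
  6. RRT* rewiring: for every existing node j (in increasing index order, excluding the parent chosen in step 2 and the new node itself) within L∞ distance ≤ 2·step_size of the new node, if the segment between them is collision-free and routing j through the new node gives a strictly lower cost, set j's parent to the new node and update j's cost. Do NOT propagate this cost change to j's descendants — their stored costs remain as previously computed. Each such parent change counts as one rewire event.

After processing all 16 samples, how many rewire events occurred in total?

1. q=(10,9) nearest=0 d=9 new=(8,6) → add node 1 parent=0 cost=6
2. q=(1,30) nearest=1 d=24 new=(2,12) → blocked by [0,2]×[3,15], reject
3. q=(5,10) nearest=1 d=4 new=(5,10) → add node 2 parent=1 cost=10
4. q=(2,44) nearest=2 d=34 new=(2,16) → add node 3 parent=2 cost=16
5. q=(8,13) nearest=2 d=3 new=(8,13) → add node 4 parent=2 cost=13
6. q=(7,31) nearest=3 d=15 new=(7,22) → blocked by [6,8]×[17,26], reject
7. q=(0,5) nearest=0 d=5 new=(0,5) → blocked by [0,2]×[3,15], reject
8. q=(7,16) nearest=4 d=3 new=(7,16) → add node 5 parent=4 cost=16
9. q=(6,33) nearest=3 d=17 new=(6,22) → blocked by [6,8]×[17,26], reject
10. q=(8,27) nearest=3 d=11 new=(8,22) → blocked by [6,8]×[17,26], reject
11. q=(9,22) nearest=5 d=6 new=(9,22) → blocked by [6,8]×[17,26], reject
12. q=(6,15) nearest=5 d=1 new=(6,15) → add node 6 parent=5 cost=17
13. q=(0,11) nearest=2 d=5 new=(0,11) → blocked by [0,2]×[3,15], reject
14. q=(7,8) nearest=1 d=2 new=(7,8) → add node 7 parent=1 cost=8; rewire 6→7 (15<17)
15. q=(2,5) nearest=0 d=5 new=(2,5) → blocked by [0,2]×[3,15], reject
16. q=(6,42) nearest=3 d=26 new=(6,22) → blocked by [6,8]×[17,26], reject

Rewire events: 1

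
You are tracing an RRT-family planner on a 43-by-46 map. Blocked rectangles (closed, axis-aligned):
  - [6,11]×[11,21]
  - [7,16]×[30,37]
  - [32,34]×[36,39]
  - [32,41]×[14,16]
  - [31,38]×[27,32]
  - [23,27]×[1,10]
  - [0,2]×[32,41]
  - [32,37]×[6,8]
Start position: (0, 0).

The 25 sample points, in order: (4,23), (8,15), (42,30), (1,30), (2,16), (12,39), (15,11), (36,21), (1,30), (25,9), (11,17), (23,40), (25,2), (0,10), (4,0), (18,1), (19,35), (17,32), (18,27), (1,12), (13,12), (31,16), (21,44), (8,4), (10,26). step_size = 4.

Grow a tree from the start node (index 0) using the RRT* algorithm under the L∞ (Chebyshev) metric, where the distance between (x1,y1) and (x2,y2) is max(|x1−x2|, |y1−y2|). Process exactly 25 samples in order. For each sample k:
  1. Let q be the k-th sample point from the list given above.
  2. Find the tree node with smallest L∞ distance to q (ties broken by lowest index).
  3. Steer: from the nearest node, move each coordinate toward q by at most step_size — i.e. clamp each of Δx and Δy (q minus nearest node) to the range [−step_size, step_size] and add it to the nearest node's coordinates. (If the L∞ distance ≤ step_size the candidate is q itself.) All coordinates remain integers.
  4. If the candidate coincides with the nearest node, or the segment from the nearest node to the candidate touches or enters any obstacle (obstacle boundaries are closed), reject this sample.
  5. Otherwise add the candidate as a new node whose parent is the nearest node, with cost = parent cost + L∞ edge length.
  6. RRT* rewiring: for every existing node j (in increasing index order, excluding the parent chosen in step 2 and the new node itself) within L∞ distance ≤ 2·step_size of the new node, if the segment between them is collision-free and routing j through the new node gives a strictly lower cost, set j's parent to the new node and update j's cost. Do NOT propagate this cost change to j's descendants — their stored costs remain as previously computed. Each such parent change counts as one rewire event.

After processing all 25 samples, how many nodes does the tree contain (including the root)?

Node count: 21

1. q=(4,23) nearest=0 d=23 new=(4,4) → add node 1 parent=0 cost=4
2. q=(8,15) nearest=1 d=11 new=(8,8) → add node 2 parent=1 cost=8
3. q=(42,30) nearest=2 d=34 new=(12,12) → blocked by [6,11]×[11,21], reject
4. q=(1,30) nearest=2 d=22 new=(4,12) → add node 3 parent=2 cost=12
5. q=(2,16) nearest=3 d=4 new=(2,16) → add node 4 parent=3 cost=16
6. q=(12,39) nearest=4 d=23 new=(6,20) → blocked by [6,11]×[11,21], reject
7. q=(15,11) nearest=2 d=7 new=(12,11) → add node 5 parent=2 cost=12
8. q=(36,21) nearest=5 d=24 new=(16,15) → add node 6 parent=5 cost=16
9. q=(1,30) nearest=4 d=14 new=(1,20) → add node 7 parent=4 cost=20
10. q=(25,9) nearest=6 d=9 new=(20,11) → add node 8 parent=6 cost=20
11. q=(11,17) nearest=6 d=5 new=(12,17) → add node 9 parent=6 cost=20
12. q=(23,40) nearest=7 d=22 new=(5,24) → add node 10 parent=7 cost=24
13. q=(25,2) nearest=8 d=9 new=(24,7) → blocked by [23,27]×[1,10], reject
14. q=(0,10) nearest=3 d=4 new=(0,10) → add node 11 parent=3 cost=16
15. q=(4,0) nearest=0 d=4 new=(4,0) → add node 12 parent=0 cost=4
16. q=(18,1) nearest=2 d=10 new=(12,4) → add node 13 parent=2 cost=12
17. q=(19,35) nearest=10 d=14 new=(9,28) → add node 14 parent=10 cost=28
18. q=(17,32) nearest=14 d=8 new=(13,32) → blocked by [7,16]×[30,37], reject
19. q=(18,27) nearest=14 d=9 new=(13,27) → add node 15 parent=14 cost=32
20. q=(1,12) nearest=11 d=2 new=(1,12) → add node 16 parent=11 cost=18
21. q=(13,12) nearest=5 d=1 new=(13,12) → add node 17 parent=5 cost=13; rewire 9→17 (18<20)
22. q=(31,16) nearest=8 d=11 new=(24,15) → add node 18 parent=8 cost=24
23. q=(21,44) nearest=14 d=16 new=(13,32) → blocked by [7,16]×[30,37], reject
24. q=(8,4) nearest=1 d=4 new=(8,4) → add node 19 parent=1 cost=8; rewire 16→19 (16<18)
25. q=(10,26) nearest=14 d=2 new=(10,26) → add node 20 parent=14 cost=30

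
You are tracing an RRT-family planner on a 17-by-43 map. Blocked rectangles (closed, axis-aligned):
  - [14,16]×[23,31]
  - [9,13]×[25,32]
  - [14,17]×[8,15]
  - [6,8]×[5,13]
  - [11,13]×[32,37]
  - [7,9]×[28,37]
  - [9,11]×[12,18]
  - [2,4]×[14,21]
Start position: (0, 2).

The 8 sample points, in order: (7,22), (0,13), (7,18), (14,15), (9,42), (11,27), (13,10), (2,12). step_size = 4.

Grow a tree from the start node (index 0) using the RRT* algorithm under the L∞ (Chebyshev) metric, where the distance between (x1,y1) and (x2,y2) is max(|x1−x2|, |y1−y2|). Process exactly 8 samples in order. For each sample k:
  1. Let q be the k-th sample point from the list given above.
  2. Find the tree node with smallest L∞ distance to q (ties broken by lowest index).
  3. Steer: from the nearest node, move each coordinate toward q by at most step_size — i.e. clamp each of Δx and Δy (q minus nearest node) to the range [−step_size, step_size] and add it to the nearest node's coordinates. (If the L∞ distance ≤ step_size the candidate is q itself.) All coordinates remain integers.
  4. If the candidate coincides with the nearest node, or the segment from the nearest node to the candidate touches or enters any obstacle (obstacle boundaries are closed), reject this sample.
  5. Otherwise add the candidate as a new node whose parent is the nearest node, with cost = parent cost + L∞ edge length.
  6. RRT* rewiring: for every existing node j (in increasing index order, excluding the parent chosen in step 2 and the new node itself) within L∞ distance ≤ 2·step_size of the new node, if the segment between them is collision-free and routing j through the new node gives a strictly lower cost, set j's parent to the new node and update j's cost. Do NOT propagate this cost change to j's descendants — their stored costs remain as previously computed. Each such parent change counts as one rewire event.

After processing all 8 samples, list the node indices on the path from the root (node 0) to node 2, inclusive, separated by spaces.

1. q=(7,22) nearest=0 d=20 new=(4,6) → add node 1 parent=0 cost=4
2. q=(0,13) nearest=1 d=7 new=(0,10) → add node 2 parent=1 cost=8
3. q=(7,18) nearest=2 d=8 new=(4,14) → blocked by [2,4]×[14,21], reject
4. q=(14,15) nearest=1 d=10 new=(8,10) → blocked by [6,8]×[5,13], reject
5. q=(9,42) nearest=2 d=32 new=(4,14) → blocked by [2,4]×[14,21], reject
6. q=(11,27) nearest=2 d=17 new=(4,14) → blocked by [2,4]×[14,21], reject
7. q=(13,10) nearest=1 d=9 new=(8,10) → blocked by [6,8]×[5,13], reject
8. q=(2,12) nearest=2 d=2 new=(2,12) → add node 3 parent=2 cost=10

Path: 0 1 2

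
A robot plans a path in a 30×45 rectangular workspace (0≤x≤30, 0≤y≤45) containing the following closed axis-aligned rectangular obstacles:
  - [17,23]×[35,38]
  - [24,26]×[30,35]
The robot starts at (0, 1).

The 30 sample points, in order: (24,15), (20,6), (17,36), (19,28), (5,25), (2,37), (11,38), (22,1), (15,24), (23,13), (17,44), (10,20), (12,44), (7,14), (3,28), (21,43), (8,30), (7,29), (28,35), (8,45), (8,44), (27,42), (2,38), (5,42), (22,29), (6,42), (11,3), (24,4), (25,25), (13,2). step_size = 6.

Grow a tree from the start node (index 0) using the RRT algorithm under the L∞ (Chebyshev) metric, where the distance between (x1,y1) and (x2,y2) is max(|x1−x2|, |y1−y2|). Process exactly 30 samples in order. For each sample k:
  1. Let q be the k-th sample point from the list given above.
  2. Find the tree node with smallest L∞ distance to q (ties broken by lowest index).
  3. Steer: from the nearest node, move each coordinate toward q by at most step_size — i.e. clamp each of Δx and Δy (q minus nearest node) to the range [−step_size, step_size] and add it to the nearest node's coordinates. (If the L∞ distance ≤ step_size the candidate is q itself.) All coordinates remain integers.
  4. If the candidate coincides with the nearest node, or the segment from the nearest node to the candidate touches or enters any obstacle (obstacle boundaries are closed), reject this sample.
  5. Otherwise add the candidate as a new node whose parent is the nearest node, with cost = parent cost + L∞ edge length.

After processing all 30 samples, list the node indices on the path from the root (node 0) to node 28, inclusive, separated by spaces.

Path: 0 1 2 25 28

1. q=(24,15) nearest=0 d=24 new=(6,7) → add node 1 parent=0 cost=6
2. q=(20,6) nearest=1 d=14 new=(12,6) → add node 2 parent=1 cost=12
3. q=(17,36) nearest=1 d=29 new=(12,13) → add node 3 parent=1 cost=12
4. q=(19,28) nearest=3 d=15 new=(18,19) → add node 4 parent=3 cost=18
5. q=(5,25) nearest=3 d=12 new=(6,19) → add node 5 parent=3 cost=18
6. q=(2,37) nearest=4 d=18 new=(12,25) → add node 6 parent=4 cost=24
7. q=(11,38) nearest=6 d=13 new=(11,31) → add node 7 parent=6 cost=30
8. q=(22,1) nearest=2 d=10 new=(18,1) → add node 8 parent=2 cost=18
9. q=(15,24) nearest=6 d=3 new=(15,24) → add node 9 parent=6 cost=27
10. q=(23,13) nearest=4 d=6 new=(23,13) → add node 10 parent=4 cost=24
11. q=(17,44) nearest=7 d=13 new=(17,37) → blocked by [17,23]×[35,38], reject
12. q=(10,20) nearest=5 d=4 new=(10,20) → add node 11 parent=5 cost=22
13. q=(12,44) nearest=7 d=13 new=(12,37) → add node 12 parent=7 cost=36
14. q=(7,14) nearest=3 d=5 new=(7,14) → add node 13 parent=3 cost=17
15. q=(3,28) nearest=7 d=8 new=(5,28) → add node 14 parent=7 cost=36
16. q=(21,43) nearest=12 d=9 new=(18,43) → add node 15 parent=12 cost=42
17. q=(8,30) nearest=7 d=3 new=(8,30) → add node 16 parent=7 cost=33
18. q=(7,29) nearest=16 d=1 new=(7,29) → add node 17 parent=16 cost=34
19. q=(28,35) nearest=15 d=10 new=(24,37) → blocked by [17,23]×[35,38], reject
20. q=(8,45) nearest=12 d=8 new=(8,43) → add node 18 parent=12 cost=42
21. q=(8,44) nearest=18 d=1 new=(8,44) → add node 19 parent=18 cost=43
22. q=(27,42) nearest=15 d=9 new=(24,42) → add node 20 parent=15 cost=48
23. q=(2,38) nearest=18 d=6 new=(2,38) → add node 21 parent=18 cost=48
24. q=(5,42) nearest=18 d=3 new=(5,42) → add node 22 parent=18 cost=45
25. q=(22,29) nearest=9 d=7 new=(21,29) → add node 23 parent=9 cost=33
26. q=(6,42) nearest=22 d=1 new=(6,42) → add node 24 parent=22 cost=46
27. q=(11,3) nearest=2 d=3 new=(11,3) → add node 25 parent=2 cost=15
28. q=(24,4) nearest=8 d=6 new=(24,4) → add node 26 parent=8 cost=24
29. q=(25,25) nearest=23 d=4 new=(25,25) → add node 27 parent=23 cost=37
30. q=(13,2) nearest=25 d=2 new=(13,2) → add node 28 parent=25 cost=17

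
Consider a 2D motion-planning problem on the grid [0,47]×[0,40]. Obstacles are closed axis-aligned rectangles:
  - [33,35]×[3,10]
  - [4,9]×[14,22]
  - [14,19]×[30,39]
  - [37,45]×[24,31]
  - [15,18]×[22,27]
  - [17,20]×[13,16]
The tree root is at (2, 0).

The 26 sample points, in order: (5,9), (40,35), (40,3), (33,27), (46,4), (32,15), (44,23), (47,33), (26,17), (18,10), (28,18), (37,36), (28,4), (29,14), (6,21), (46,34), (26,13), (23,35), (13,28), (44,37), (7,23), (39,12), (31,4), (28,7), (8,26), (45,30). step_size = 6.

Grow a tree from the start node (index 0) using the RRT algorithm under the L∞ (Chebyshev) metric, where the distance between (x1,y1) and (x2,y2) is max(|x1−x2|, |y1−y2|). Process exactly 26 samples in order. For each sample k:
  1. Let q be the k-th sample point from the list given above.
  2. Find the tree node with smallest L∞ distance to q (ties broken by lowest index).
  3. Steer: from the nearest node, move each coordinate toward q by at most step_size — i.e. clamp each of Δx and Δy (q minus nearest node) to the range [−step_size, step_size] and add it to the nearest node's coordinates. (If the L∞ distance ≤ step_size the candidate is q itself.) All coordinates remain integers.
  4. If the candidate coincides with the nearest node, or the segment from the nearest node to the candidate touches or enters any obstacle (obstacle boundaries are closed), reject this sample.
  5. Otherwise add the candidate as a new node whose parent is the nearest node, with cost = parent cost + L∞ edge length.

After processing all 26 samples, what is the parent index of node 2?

1. q=(5,9) nearest=0 d=9 new=(5,6) → add node 1 parent=0 cost=6
2. q=(40,35) nearest=1 d=35 new=(11,12) → add node 2 parent=1 cost=12
3. q=(40,3) nearest=2 d=29 new=(17,6) → add node 3 parent=2 cost=18
4. q=(33,27) nearest=3 d=21 new=(23,12) → add node 4 parent=3 cost=24
5. q=(46,4) nearest=4 d=23 new=(29,6) → add node 5 parent=4 cost=30
6. q=(32,15) nearest=4 d=9 new=(29,15) → add node 6 parent=4 cost=30
7. q=(44,23) nearest=6 d=15 new=(35,21) → add node 7 parent=6 cost=36
8. q=(47,33) nearest=7 d=12 new=(41,27) → blocked by [37,45]×[24,31], reject
9. q=(26,17) nearest=6 d=3 new=(26,17) → add node 8 parent=6 cost=33
10. q=(18,10) nearest=3 d=4 new=(18,10) → add node 9 parent=3 cost=22
11. q=(28,18) nearest=8 d=2 new=(28,18) → add node 10 parent=8 cost=35
12. q=(37,36) nearest=7 d=15 new=(37,27) → blocked by [37,45]×[24,31], reject
13. q=(28,4) nearest=5 d=2 new=(28,4) → add node 11 parent=5 cost=32
14. q=(29,14) nearest=6 d=1 new=(29,14) → add node 12 parent=6 cost=31
15. q=(6,21) nearest=2 d=9 new=(6,18) → blocked by [4,9]×[14,22], reject
16. q=(46,34) nearest=7 d=13 new=(41,27) → blocked by [37,45]×[24,31], reject
17. q=(26,13) nearest=4 d=3 new=(26,13) → add node 13 parent=4 cost=27
18. q=(23,35) nearest=7 d=14 new=(29,27) → add node 14 parent=7 cost=42
19. q=(13,28) nearest=8 d=13 new=(20,23) → add node 15 parent=8 cost=39
20. q=(44,37) nearest=14 d=15 new=(35,33) → add node 16 parent=14 cost=48
21. q=(7,23) nearest=2 d=11 new=(7,18) → blocked by [4,9]×[14,22], reject
22. q=(39,12) nearest=7 d=9 new=(39,15) → add node 17 parent=7 cost=42
23. q=(31,4) nearest=5 d=2 new=(31,4) → add node 18 parent=5 cost=32
24. q=(28,7) nearest=5 d=1 new=(28,7) → add node 19 parent=5 cost=31
25. q=(8,26) nearest=15 d=12 new=(14,26) → blocked by [15,18]×[22,27], reject
26. q=(45,30) nearest=7 d=10 new=(41,27) → blocked by [37,45]×[24,31], reject

Parent of node 2: 1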